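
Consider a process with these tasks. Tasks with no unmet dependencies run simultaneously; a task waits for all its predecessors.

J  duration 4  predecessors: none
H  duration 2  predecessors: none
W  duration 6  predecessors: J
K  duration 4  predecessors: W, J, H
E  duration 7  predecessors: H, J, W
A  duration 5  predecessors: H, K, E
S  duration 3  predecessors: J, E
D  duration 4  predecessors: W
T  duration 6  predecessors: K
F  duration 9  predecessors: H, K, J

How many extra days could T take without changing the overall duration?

3

The longest chain is J→W→K→F = 4+6+4+9 = 23; overall finish 23 days.
The longest chain containing T totals 20 days.
Float = 23 − 20 = 3.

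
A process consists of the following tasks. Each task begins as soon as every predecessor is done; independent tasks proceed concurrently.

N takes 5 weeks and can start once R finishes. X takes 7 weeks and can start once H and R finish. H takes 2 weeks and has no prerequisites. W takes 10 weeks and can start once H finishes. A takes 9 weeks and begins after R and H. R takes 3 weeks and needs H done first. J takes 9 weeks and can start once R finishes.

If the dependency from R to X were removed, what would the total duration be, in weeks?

14

Before: longest chain H→R→A = 2+3+9 = 14, finish 14.
Without R→X, X's earliest start moves from 5 to 2.
The longest chain is now H→R→A = 2+3+9 = 14, so the schedule takes 14 weeks.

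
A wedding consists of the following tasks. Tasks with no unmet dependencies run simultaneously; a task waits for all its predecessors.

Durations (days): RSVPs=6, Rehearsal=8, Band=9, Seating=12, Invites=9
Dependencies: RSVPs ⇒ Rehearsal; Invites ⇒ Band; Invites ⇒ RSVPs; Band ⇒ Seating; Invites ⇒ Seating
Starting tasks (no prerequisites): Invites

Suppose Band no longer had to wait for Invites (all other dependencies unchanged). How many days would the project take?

Before: longest chain Invites→Band→Seating = 9+9+12 = 30, finish 30.
Without Invites→Band, Band's earliest start moves from 9 to 0.
After: Invites→RSVPs→Rehearsal = 9+6+8 = 23 → 23 days.

23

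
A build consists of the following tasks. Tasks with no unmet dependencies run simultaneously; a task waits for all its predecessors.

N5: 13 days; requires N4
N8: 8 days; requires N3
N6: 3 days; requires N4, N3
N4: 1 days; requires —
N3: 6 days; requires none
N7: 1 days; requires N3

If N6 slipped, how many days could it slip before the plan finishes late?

5

Critical path: N3→N8 = 6+8 = 14, so the finish is 14 days.
The longest chain containing N6 totals 9 days.
So N6 can slip 14 − 9 = 5 days.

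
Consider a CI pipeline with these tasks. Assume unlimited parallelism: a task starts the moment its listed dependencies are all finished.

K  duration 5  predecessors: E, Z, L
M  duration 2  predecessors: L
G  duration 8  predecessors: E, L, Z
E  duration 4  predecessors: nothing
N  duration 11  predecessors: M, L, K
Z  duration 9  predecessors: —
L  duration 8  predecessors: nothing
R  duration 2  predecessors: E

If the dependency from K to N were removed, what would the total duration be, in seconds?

With the dependency in place, Z→K→N = 9+5+11 = 25 sets the finish at 25 seconds.
Without K→N, N's earliest start moves from 14 to 10.
After: L→M→N = 8+2+11 = 21 → 21 seconds.

21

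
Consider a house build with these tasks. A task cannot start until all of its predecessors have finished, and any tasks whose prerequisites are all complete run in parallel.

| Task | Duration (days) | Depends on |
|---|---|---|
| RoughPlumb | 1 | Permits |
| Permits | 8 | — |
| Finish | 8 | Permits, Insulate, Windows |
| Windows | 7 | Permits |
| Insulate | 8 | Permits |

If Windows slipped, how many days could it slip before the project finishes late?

Critical path: Permits→Insulate→Finish = 8+8+8 = 24, so the finish is 24 days.
Longest path through Windows: 23 days (earliest finish 15, latest finish 16).
Float = 24 − 23 = 1.

1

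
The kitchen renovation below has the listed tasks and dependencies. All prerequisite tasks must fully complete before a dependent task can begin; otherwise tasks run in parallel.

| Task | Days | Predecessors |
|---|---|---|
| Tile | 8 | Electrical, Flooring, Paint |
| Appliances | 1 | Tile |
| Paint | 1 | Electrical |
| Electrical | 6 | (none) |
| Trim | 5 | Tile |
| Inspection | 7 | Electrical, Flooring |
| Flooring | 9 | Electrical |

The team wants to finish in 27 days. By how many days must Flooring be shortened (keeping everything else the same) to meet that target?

Current finish: 28 days; target: 27.
Flooring is on every critical path, so each day cut from Flooring cuts the finish by one (this holds down to a finish of 20).
Need 28 − 27 = 1 day off Flooring → Flooring becomes 8 days, finish becomes 27.

1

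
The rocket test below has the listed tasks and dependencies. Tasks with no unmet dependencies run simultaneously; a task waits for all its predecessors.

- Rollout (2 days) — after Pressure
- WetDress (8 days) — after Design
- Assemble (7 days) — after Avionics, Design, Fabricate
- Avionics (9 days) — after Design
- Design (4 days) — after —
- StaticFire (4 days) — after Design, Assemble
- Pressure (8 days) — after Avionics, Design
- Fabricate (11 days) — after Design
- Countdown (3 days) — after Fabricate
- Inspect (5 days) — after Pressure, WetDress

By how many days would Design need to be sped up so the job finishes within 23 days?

3

Current finish: 26 days; target: 23.
Design is on every critical path, so each day cut from Design cuts the finish by one (this holds down to a finish of 23).
Need 26 − 23 = 3 days off Design → Design becomes 1 day, finish becomes 23.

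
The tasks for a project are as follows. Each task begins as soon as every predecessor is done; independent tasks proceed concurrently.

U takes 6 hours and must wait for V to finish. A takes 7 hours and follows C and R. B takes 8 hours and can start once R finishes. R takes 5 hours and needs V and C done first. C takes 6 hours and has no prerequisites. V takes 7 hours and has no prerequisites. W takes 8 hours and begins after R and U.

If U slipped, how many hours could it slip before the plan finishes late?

Critical path: V→U→W = 7+6+8 = 21, so the finish is 21 hours.
U finishes as early as 13 and must finish by 13.
Slack of U = 7 − 7 = 0 hours.

0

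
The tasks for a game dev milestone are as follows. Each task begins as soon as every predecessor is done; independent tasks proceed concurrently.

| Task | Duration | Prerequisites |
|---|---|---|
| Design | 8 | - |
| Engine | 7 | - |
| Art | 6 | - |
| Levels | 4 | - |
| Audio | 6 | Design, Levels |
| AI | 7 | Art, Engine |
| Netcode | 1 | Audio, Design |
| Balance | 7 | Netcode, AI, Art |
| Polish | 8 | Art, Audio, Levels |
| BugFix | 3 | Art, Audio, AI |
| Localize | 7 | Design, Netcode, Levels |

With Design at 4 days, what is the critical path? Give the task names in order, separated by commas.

Engine, AI, Balance

The binding path is Design→Audio→Netcode→Balance = 8+6+1+7 = 22; finish at 22 days.
Design is on the critical path; changing it to 4 makes that path 18 days.
The binding chain switches to Engine→AI→Balance = 7+7+7 = 21; finish 21 days.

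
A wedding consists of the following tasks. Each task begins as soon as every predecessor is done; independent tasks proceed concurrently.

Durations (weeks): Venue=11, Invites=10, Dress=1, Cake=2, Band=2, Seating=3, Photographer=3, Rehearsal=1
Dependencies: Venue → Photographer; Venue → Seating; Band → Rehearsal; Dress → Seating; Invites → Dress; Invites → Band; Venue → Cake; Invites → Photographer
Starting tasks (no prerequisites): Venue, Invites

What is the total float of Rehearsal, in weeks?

1

Venue→Seating = 11+3 = 14 sets the makespan at 14 weeks.
The longest chain containing Rehearsal totals 13 weeks.
Float = 14 − 13 = 1.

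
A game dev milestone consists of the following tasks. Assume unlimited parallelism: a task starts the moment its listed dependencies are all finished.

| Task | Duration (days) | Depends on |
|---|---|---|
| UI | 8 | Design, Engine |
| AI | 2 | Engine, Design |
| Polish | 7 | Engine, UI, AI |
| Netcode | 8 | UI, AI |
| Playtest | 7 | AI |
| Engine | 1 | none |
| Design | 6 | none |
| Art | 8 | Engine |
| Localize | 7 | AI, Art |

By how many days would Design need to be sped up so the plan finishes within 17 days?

Current finish: 22 days; target: 17.
Design is on every critical path, so each day cut from Design cuts the finish by one (this holds down to a finish of 17).
Need 22 − 17 = 5 days off Design → Design becomes 1 day, finish becomes 17.

5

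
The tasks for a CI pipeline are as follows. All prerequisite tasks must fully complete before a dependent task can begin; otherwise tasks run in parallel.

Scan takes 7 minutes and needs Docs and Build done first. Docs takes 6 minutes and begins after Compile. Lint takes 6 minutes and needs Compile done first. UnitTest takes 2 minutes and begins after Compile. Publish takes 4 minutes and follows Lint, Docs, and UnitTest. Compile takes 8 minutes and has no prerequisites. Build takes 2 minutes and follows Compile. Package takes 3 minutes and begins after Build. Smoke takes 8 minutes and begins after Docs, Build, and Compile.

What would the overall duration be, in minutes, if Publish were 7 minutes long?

As given, the longest chain is Compile→Docs→Smoke = 8+6+8 = 22, so the finish is 22 minutes.
The longest path through Publish is only 18 minutes, so Publish has float 4.
That remains the longest chain; total 22 minutes.

22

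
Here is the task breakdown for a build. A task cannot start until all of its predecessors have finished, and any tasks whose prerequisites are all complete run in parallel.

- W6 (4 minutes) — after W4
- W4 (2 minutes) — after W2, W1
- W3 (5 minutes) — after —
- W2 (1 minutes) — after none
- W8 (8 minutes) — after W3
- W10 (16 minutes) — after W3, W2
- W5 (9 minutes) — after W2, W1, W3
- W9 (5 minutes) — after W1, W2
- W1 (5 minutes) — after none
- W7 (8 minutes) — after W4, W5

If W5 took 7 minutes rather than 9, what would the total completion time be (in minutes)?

21

As given, the longest chain is W1→W5→W7 = 5+9+8 = 22, so the finish is 22 minutes.
W5 is on the critical path; changing it to 7 makes that path 20 minutes.
The binding chain switches to W3→W10 = 5+16 = 21; finish 21 minutes.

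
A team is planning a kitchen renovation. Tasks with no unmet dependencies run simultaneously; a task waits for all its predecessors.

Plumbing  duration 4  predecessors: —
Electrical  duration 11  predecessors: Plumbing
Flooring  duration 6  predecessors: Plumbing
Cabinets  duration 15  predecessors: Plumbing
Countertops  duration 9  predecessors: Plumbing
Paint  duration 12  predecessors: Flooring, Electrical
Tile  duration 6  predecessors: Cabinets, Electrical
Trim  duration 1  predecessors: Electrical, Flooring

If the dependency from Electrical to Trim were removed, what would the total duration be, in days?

27

Before: longest chain Plumbing→Electrical→Paint = 4+11+12 = 27, finish 27.
Without Electrical→Trim, Trim's earliest start moves from 15 to 10.
New critical path: Plumbing→Electrical→Paint = 4+11+12 = 27 ⇒ 27 days.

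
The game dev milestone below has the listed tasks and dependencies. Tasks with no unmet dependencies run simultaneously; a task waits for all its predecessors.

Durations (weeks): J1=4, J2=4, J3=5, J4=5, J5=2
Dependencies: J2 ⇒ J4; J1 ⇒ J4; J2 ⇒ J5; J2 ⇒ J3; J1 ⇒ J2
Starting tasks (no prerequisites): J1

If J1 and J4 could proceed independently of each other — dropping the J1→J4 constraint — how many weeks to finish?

13

With the dependency in place, J1→J2→J3 = 4+4+5 = 13 sets the finish at 13 weeks.
Dropping J1→J4 doesn't change J4's earliest start (8); another predecessor still binds.
New critical path: J1→J2→J3 = 4+4+5 = 13 ⇒ 13 weeks.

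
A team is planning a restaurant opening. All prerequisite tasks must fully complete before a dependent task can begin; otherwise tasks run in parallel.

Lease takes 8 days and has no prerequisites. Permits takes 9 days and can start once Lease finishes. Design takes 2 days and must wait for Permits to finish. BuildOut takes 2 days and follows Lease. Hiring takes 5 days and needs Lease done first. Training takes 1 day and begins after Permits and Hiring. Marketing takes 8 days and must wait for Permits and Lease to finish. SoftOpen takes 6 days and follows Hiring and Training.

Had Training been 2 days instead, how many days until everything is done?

As given, the longest chain is Lease→Permits→Marketing = 8+9+8 = 25, so the finish is 25 days.
Training is off the critical path — its longest chain is 24 days, giving 1 of slack.
The binding chain switches to Lease→Permits→Training→SoftOpen = 8+9+2+6 = 25; finish 25 days.

25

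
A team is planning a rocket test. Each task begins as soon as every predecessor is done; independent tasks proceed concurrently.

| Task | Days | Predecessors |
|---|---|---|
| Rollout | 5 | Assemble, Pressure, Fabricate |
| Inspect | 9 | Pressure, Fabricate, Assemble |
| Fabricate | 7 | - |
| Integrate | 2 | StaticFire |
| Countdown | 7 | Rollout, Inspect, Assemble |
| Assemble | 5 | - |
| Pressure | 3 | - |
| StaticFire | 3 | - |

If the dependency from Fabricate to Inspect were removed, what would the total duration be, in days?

21

Original critical path: Fabricate→Inspect→Countdown = 7+9+7 = 23 ⇒ 23 days.
Without Fabricate→Inspect, Inspect's earliest start moves from 7 to 5.
After: Assemble→Inspect→Countdown = 5+9+7 = 21 → 21 days.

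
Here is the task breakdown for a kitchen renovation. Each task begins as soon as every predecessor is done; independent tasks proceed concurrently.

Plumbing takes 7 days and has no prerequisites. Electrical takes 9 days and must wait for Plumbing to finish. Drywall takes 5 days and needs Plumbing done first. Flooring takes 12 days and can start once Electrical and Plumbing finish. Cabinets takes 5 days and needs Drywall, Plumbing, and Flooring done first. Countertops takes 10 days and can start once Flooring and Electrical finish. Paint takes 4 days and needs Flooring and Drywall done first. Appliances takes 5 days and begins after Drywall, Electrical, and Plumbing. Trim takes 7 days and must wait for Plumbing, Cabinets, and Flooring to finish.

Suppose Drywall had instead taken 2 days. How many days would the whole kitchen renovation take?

Baseline: Plumbing→Electrical→Flooring→Cabinets→Trim = 7+9+12+5+7 = 40 → 40 days.
The longest path through Drywall is only 24 days, so Drywall has float 16.
No other chain overtakes it, so the finish is 40 days.

40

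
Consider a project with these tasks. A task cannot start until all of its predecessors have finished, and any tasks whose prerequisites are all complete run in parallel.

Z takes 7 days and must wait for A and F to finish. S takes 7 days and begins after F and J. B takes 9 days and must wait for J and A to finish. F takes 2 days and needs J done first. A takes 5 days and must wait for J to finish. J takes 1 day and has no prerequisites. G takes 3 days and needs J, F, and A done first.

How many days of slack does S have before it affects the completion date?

5

Critical path: J→A→B = 1+5+9 = 15, so the finish is 15 days.
The longest chain containing S totals 10 days.
So S can slip 15 − 10 = 5 days.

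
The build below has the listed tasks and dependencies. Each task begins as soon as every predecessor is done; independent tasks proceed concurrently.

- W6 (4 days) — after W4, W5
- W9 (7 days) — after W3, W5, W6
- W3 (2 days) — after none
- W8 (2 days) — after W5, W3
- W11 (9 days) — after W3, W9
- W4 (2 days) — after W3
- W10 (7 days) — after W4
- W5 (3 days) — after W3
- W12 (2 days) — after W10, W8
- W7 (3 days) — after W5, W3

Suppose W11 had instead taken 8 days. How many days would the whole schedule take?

24

As given, the longest chain is W3→W5→W6→W9→W11 = 2+3+4+7+9 = 25, so the finish is 25 days.
W11 is on the critical path; changing it to 8 makes that path 24 days.
No other chain overtakes it, so the finish is 24 days.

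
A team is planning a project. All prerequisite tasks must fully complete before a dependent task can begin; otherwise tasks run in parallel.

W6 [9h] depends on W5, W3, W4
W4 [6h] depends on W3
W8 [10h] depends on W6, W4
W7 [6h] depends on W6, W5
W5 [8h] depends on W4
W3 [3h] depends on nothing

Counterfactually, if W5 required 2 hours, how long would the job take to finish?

Baseline: W3→W4→W5→W6→W8 = 3+6+8+9+10 = 36 → 36 hours.
W5 lies on that path, so at 2 hours the path becomes 30 hours.
The critical path is still W3→W4→W5→W6→W8; finish is now 30 hours.

30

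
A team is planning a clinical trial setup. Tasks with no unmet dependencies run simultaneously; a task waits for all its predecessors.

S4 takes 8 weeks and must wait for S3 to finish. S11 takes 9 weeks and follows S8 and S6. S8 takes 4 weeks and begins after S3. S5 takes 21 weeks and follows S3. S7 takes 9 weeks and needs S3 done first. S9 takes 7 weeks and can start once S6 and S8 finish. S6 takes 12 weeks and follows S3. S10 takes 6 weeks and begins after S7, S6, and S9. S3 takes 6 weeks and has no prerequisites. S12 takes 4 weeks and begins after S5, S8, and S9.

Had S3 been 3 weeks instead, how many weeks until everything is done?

28

As given, the longest chain is S3→S5→S12 = 6+21+4 = 31, so the finish is 31 weeks.
S3 is on the critical path; changing it to 3 makes that path 28 weeks.
The critical path is still S3→S5→S12; finish is now 28 weeks.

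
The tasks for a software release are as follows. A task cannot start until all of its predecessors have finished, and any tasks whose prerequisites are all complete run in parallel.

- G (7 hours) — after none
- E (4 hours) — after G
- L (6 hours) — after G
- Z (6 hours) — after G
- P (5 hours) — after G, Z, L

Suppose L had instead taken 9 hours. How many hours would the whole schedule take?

The binding path is G→L→P = 7+6+5 = 18; finish at 18 hours.
Since L is critical, the +3 change carries straight to that chain (now 21 hours).
No other chain overtakes it, so the finish is 21 hours.

21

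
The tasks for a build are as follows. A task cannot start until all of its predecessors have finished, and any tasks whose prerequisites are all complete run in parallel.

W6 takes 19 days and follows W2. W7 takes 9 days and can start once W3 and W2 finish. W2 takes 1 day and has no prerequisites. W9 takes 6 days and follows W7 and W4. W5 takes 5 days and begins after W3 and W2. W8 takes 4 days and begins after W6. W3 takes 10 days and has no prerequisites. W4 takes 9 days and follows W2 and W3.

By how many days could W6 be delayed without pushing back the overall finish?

1

The longest chain is W3→W4→W9 = 10+9+6 = 25; overall finish 25 days.
The longest chain containing W6 totals 24 days.
Slack of W6 = 2 − 1 = 1 day.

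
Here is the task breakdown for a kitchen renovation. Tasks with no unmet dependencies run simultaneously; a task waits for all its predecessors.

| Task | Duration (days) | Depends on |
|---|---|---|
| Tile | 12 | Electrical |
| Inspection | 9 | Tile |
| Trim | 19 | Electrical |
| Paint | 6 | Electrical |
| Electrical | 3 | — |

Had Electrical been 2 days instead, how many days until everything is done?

23

The binding path is Electrical→Tile→Inspection = 3+12+9 = 24; finish at 24 days.
Electrical is on the critical path; changing it to 2 makes that path 23 days.
No other chain overtakes it, so the finish is 23 days.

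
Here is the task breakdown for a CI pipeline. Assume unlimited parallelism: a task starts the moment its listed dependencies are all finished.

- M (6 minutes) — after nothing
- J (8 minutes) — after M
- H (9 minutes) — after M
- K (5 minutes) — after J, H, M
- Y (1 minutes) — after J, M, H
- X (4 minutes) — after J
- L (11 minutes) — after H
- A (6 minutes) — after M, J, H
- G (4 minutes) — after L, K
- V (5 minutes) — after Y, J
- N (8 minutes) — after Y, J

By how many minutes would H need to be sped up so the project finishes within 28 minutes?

Current finish: 30 minutes; target: 28.
H is on every critical path, so each minute cut from H cuts the finish by one (this holds down to a finish of 23).
Need 30 − 28 = 2 minutes off H → H becomes 7 minutes, finish becomes 28.

2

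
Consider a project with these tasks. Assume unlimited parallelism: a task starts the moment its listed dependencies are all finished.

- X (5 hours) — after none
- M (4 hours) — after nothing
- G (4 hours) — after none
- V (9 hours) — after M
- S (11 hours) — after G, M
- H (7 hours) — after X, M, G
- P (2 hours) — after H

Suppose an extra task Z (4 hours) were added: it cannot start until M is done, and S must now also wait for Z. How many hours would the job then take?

Originally the job takes 15 hours.
With Z inserted, S now waits for max(G, M, Z).
New critical path: M→Z→S = 4+4+11 = 19 ⇒ 19 hours.

19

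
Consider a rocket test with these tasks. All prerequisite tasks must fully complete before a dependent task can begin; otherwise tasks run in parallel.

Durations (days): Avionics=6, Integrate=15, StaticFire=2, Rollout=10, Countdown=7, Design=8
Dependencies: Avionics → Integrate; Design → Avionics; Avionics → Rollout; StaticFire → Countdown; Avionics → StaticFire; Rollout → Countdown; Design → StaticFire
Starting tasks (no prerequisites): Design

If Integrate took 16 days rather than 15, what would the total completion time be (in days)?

Baseline: Design→Avionics→Rollout→Countdown = 8+6+10+7 = 31 → 31 days.
The longest path through Integrate is only 29 days, so Integrate has float 2.
That remains the longest chain; total 31 days.

31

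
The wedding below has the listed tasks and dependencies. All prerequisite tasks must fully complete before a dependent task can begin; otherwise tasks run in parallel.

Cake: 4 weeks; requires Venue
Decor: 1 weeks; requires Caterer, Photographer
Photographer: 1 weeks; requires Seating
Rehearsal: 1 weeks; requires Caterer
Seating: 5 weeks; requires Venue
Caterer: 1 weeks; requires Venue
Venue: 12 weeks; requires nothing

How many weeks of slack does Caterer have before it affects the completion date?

5

The longest chain is Venue→Seating→Photographer→Decor = 12+5+1+1 = 19; overall finish 19 weeks.
Caterer finishes as early as 13 and must finish by 18.
Slack of Caterer = 17 − 12 = 5 weeks.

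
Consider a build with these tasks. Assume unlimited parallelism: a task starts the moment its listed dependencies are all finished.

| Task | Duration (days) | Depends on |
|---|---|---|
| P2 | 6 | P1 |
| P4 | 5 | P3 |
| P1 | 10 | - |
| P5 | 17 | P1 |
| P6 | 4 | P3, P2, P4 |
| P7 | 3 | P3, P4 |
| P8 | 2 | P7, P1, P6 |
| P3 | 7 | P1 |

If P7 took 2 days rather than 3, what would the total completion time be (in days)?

The binding path is P1→P3→P4→P6→P8 = 10+7+5+4+2 = 28; finish at 28 days.
P7 is off the critical path — its longest chain is 27 days, giving 1 of slack.
The critical path is still P1→P3→P4→P6→P8; finish is now 28 days.

28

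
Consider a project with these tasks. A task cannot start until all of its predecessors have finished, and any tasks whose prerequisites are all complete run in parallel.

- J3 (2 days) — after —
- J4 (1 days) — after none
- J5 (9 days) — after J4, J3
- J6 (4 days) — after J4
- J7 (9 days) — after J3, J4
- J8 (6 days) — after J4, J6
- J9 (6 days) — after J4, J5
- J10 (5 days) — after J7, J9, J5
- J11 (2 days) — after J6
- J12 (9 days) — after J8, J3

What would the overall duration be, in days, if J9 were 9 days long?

25

As given, the longest chain is J3→J5→J9→J10 = 2+9+6+5 = 22, so the finish is 22 days.
J9 is on the critical path; changing it to 9 makes that path 25 days.
No other chain overtakes it, so the finish is 25 days.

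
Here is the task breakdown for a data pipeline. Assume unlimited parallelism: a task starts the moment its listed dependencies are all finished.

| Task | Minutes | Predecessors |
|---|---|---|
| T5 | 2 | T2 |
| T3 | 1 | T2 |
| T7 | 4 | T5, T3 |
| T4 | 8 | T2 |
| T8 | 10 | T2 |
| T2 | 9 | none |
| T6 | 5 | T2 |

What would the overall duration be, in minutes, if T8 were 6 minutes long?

Critical path before the change: T2→T8 = 9+10 = 19 giving 19 minutes.
T8 lies on that path, so at 6 minutes the path becomes 15 minutes.
Now T2→T4 = 9+8 = 17 is longest, so the finish becomes 17 minutes.

17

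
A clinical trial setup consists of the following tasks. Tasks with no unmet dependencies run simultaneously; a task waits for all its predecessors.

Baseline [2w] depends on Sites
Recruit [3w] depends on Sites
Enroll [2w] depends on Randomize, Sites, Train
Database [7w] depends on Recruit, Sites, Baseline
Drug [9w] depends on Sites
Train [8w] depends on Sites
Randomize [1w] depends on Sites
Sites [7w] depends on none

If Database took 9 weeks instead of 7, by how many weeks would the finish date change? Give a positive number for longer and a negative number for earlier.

2

The binding path is Sites→Recruit→Database = 7+3+7 = 17; finish at 17 weeks.
Database is on the critical path; changing it to 9 makes that path 19 weeks.
No other chain overtakes it, so the finish is 19 weeks.
Change in finish: 19 − 17 = +2 weeks.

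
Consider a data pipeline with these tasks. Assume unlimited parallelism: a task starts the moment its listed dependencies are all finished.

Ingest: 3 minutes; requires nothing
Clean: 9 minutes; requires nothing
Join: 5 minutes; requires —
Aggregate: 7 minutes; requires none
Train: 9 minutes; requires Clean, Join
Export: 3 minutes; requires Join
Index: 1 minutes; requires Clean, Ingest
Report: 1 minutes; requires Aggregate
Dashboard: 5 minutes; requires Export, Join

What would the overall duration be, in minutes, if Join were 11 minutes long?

Critical path before the change: Clean→Train = 9+9 = 18 giving 18 minutes.
Join is off the critical path — its longest chain is 14 minutes, giving 4 of slack.
The binding chain switches to Join→Train = 11+9 = 20; finish 20 minutes.

20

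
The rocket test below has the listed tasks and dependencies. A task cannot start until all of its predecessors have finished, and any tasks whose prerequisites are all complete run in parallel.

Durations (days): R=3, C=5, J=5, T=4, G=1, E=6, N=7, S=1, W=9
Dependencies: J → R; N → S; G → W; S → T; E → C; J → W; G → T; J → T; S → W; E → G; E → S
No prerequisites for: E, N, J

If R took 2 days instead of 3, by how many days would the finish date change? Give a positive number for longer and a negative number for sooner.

0

Actual critical path: N→S→W = 7+1+9 = 17 ⇒ 17 days.
R is off the critical path — its longest chain is 8 days, giving 9 of slack.
That remains the longest chain; total 17 days.
Change in finish: 17 − 17 = +0 days.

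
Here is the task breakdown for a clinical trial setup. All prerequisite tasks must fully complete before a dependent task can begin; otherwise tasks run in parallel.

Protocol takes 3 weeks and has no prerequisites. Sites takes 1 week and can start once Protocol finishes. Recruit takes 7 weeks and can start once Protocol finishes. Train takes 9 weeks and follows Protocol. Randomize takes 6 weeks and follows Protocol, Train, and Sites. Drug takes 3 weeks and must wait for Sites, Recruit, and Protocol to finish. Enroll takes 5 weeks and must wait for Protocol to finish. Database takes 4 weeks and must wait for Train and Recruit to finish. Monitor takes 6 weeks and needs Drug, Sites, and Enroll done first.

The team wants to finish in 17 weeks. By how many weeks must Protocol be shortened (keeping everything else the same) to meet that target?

2

Current finish: 19 weeks; target: 17.
Protocol is on every critical path, so each week cut from Protocol cuts the finish by one (this holds down to a finish of 17).
Need 19 − 17 = 2 weeks off Protocol → Protocol becomes 1 week, finish becomes 17.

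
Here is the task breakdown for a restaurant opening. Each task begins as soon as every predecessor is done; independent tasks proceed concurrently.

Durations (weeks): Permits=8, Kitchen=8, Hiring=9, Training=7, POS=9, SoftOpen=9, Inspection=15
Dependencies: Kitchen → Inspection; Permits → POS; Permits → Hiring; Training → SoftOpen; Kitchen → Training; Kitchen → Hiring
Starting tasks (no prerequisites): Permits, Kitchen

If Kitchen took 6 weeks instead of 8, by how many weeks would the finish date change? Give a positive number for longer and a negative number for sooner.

-2

The binding path is Kitchen→Training→SoftOpen = 8+7+9 = 24; finish at 24 weeks.
Kitchen is on the critical path; changing it to 6 makes that path 22 weeks.
That remains the longest chain; total 22 weeks.
Change in finish: 22 − 24 = -2 weeks.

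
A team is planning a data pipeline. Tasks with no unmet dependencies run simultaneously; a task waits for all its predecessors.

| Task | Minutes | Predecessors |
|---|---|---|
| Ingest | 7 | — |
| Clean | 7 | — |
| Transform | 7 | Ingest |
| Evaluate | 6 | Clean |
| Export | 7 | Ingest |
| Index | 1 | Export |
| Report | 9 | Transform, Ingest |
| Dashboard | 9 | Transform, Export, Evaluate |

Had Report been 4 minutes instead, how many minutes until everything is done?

23

Baseline: Ingest→Transform→Report = 7+7+9 = 23 → 23 minutes.
Report is on the critical path; changing it to 4 makes that path 18 minutes.
Now Ingest→Transform→Dashboard = 7+7+9 = 23 is longest, so the finish becomes 23 minutes.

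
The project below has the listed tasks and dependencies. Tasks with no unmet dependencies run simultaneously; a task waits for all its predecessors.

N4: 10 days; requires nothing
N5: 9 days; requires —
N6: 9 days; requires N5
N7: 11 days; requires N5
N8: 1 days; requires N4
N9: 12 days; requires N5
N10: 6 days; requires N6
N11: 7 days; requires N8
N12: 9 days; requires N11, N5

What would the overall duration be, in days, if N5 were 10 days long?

The binding path is N4→N8→N11→N12 = 10+1+7+9 = 27; finish at 27 days.
N5 has 3 days of float (longest path through it is 24).
The critical path is still N4→N8→N11→N12; finish is now 27 days.

27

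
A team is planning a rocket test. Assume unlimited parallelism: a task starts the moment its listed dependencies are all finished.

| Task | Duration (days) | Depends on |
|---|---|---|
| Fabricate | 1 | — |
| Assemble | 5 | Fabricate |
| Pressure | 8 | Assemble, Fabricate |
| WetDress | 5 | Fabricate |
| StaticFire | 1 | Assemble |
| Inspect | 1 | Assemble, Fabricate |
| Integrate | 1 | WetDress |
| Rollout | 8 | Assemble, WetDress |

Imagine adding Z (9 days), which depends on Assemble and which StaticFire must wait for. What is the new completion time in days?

Originally the plan takes 14 days.
With Z inserted, StaticFire now waits for max(Assemble, Z).
New critical path: Fabricate→Assemble→Z→StaticFire = 1+5+9+1 = 16 ⇒ 16 days.

16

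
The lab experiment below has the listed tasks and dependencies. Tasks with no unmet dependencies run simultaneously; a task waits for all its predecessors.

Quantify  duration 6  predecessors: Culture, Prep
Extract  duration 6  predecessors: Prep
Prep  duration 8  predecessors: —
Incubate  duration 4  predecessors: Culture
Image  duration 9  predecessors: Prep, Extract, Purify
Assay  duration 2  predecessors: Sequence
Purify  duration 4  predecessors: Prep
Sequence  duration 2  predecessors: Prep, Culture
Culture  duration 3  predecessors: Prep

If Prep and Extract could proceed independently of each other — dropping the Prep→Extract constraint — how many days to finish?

Original critical path: Prep→Extract→Image = 8+6+9 = 23 ⇒ 23 days.
Without Prep→Extract, Extract's earliest start moves from 8 to 0.
New critical path: Prep→Purify→Image = 8+4+9 = 21 ⇒ 21 days.

21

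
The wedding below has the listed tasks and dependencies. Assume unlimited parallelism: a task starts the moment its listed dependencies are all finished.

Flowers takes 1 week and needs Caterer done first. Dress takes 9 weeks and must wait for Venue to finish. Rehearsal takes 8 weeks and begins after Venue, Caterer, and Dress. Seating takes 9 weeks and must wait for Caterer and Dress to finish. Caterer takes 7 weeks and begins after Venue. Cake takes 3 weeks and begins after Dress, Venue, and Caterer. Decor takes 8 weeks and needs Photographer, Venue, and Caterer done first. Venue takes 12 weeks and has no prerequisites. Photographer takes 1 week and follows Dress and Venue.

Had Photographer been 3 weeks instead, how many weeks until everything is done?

Actual critical path: Venue→Dress→Photographer→Decor = 12+9+1+8 = 30 ⇒ 30 weeks.
Photographer is on the critical path; changing it to 3 makes that path 32 weeks.
The critical path is still Venue→Dress→Photographer→Decor; finish is now 32 weeks.

32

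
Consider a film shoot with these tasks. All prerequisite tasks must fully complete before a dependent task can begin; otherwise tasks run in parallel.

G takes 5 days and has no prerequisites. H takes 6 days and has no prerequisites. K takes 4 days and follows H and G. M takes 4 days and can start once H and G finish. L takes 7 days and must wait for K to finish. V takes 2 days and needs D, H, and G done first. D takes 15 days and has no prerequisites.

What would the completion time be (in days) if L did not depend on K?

17

Before: longest chain H→K→L = 6+4+7 = 17, finish 17.
Without K→L, L's earliest start moves from 10 to 0.
The longest chain is now D→V = 15+2 = 17, so the project takes 17 days.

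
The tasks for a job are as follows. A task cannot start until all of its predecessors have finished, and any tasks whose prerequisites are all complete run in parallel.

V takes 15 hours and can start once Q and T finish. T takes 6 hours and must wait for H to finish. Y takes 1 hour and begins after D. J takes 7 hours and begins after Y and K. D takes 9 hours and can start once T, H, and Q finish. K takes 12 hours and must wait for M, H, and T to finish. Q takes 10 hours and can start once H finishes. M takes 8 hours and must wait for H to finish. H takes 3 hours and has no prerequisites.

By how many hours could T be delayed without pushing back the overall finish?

2

The longest chain is H→Q→D→Y→J = 3+10+9+1+7 = 30; overall finish 30 hours.
The longest chain containing T totals 28 hours.
Slack of T = 5 − 3 = 2 hours.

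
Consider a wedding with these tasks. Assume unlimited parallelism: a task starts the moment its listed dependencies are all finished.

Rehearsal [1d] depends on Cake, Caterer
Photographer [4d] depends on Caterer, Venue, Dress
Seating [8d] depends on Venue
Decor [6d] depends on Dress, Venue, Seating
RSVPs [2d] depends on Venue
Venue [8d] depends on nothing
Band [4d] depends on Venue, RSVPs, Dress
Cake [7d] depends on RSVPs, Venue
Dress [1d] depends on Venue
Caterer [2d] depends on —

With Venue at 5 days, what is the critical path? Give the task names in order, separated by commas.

Critical path before the change: Venue→Seating→Decor = 8+8+6 = 22 giving 22 days.
Since Venue is critical, the -3 change carries straight to that chain (now 19 days).
No other chain overtakes it, so the finish is 19 days.

Venue, Seating, Decor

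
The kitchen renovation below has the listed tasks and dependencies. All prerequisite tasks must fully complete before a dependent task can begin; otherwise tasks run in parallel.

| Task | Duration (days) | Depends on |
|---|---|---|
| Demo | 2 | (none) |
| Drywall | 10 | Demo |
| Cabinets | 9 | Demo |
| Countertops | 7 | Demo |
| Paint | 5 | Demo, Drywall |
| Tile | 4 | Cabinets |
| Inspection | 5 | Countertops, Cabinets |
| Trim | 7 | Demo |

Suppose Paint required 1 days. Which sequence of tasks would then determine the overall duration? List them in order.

Demo, Cabinets, Inspection

Critical path before the change: Demo→Drywall→Paint = 2+10+5 = 17 giving 17 days.
Paint lies on that path, so at 1 day the path becomes 13 days.
New critical path: Demo→Cabinets→Inspection = 2+9+5 = 16 ⇒ 16 days.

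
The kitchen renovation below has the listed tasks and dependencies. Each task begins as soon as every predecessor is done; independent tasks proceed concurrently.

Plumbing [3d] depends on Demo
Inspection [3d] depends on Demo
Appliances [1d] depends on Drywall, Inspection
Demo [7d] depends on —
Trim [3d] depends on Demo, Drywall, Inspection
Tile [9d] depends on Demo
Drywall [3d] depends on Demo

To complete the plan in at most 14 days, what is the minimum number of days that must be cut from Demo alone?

Current finish: 16 days; target: 14.
Demo is on every critical path, so each day cut from Demo cuts the finish by one (this holds down to a finish of 10).
Need 16 − 14 = 2 days off Demo → Demo becomes 5 days, finish becomes 14.

2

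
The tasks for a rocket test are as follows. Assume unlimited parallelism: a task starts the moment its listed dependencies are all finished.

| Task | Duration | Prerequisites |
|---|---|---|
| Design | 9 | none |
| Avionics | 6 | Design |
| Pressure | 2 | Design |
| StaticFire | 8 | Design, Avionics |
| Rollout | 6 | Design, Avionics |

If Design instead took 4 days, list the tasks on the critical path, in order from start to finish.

Design, Avionics, StaticFire

The binding path is Design→Avionics→StaticFire = 9+6+8 = 23; finish at 23 days.
Design lies on that path, so at 4 days the path becomes 18 days.
That remains the longest chain; total 18 days.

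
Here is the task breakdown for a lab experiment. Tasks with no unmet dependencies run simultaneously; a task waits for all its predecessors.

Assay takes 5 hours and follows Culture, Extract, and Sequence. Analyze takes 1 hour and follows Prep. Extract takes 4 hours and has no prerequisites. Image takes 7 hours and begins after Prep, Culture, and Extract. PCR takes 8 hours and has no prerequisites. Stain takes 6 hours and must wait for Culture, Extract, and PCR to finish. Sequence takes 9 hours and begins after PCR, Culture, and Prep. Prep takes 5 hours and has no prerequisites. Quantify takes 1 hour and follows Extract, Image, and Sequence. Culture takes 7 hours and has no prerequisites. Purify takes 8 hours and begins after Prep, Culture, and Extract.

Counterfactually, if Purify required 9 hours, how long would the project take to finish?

22

The binding path is PCR→Sequence→Assay = 8+9+5 = 22; finish at 22 hours.
Purify has 7 hours of float (longest path through it is 15).
That remains the longest chain; total 22 hours.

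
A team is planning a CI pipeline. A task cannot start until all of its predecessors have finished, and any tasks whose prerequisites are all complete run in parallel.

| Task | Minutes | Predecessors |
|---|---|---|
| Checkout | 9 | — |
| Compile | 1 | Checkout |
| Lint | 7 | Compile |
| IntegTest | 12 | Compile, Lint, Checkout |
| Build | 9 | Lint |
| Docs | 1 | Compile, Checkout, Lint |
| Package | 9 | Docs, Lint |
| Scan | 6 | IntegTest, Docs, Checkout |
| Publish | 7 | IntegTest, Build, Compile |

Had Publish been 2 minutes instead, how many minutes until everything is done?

Baseline: Checkout→Compile→Lint→IntegTest→Publish = 9+1+7+12+7 = 36 → 36 minutes.
Since Publish is critical, the -5 change carries straight to that chain (now 31 minutes).
The binding chain switches to Checkout→Compile→Lint→IntegTest→Scan = 9+1+7+12+6 = 35; finish 35 minutes.

35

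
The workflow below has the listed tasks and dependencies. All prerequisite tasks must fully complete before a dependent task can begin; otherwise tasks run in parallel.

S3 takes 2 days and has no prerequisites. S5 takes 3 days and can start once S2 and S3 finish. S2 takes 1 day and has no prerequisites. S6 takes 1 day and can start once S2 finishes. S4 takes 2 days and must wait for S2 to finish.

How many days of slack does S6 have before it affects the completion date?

3

The longest chain is S3→S5 = 2+3 = 5; overall finish 5 days.
S6 finishes as early as 2 and must finish by 5.
So S6 can slip 5 − 2 = 3 days.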